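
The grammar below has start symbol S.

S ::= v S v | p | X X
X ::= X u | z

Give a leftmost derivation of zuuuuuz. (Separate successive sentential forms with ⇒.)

S ⇒ XX ⇒ XuX ⇒ XuuX ⇒ XuuuX ⇒ XuuuuX ⇒ XuuuuuX ⇒ zuuuuuX ⇒ zuuuuuz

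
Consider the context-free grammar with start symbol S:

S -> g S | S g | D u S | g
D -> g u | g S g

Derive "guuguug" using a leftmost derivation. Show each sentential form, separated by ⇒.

S ⇒ DuS ⇒ guuS ⇒ guuDuS ⇒ guuguuS ⇒ guuguug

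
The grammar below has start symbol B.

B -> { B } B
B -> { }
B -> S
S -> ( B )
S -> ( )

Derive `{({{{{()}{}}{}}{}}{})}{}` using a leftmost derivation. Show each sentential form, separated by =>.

B => {B}B   [B -> { B } B]
{B}B => {S}B   [B -> S]
{S}B => {(B)}B   [S -> ( B )]
{(B)}B => {({B}B)}B   [B -> { B } B]
{({B}B)}B => {({{B}B}B)}B   [B -> { B } B]
{({{B}B}B)}B => {({{{B}B}B}B)}B   [B -> { B } B]
{({{{B}B}B}B)}B => {({{{{B}B}B}B}B)}B   [B -> { B } B]
{({{{{B}B}B}B}B)}B => {({{{{S}B}B}B}B)}B   [B -> S]
{({{{{S}B}B}B}B)}B => {({{{{()}B}B}B}B)}B   [S -> ( )]
{({{{{()}B}B}B}B)}B => {({{{{()}{}}B}B}B)}B   [B -> { }]
{({{{{()}{}}B}B}B)}B => {({{{{()}{}}{}}B}B)}B   [B -> { }]
{({{{{()}{}}{}}B}B)}B => {({{{{()}{}}{}}{}}B)}B   [B -> { }]
{({{{{()}{}}{}}{}}B)}B => {({{{{()}{}}{}}{}}{})}B   [B -> { }]
{({{{{()}{}}{}}{}}{})}B => {({{{{()}{}}{}}{}}{})}{}   [B -> { }]

B => {B}B => {S}B => {(B)}B => {({B}B)}B => {({{B}B}B)}B => {({{{B}B}B}B)}B => {({{{{B}B}B}B}B)}B => {({{{{S}B}B}B}B)}B => {({{{{()}B}B}B}B)}B => {({{{{()}{}}B}B}B)}B => {({{{{()}{}}{}}B}B)}B => {({{{{()}{}}{}}{}}B)}B => {({{{{()}{}}{}}{}}{})}B => {({{{{()}{}}{}}{}}{})}{}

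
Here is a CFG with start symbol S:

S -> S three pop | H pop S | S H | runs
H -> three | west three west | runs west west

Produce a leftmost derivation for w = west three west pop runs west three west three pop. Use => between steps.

S => S three pop => H pop S three pop => west three west pop S three pop => west three west pop S H three pop => west three west pop runs H three pop => west three west pop runs west three west three pop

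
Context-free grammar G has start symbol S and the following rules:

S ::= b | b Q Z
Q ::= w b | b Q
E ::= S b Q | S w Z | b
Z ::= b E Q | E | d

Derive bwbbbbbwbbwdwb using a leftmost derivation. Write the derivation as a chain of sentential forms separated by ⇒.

S ⇒ bQZ ⇒ bwbZ ⇒ bwbbEQ ⇒ bwbbSwZQ ⇒ bwbbbQZwZQ ⇒ bwbbbbQZwZQ ⇒ bwbbbbbQZwZQ ⇒ bwbbbbbwbZwZQ ⇒ bwbbbbbwbEwZQ ⇒ bwbbbbbwbbwZQ ⇒ bwbbbbbwbbwdQ ⇒ bwbbbbbwbbwdwb

S ⇒ bQZ   [S ::= b Q Z]
bQZ ⇒ bwbZ   [Q ::= w b]
bwbZ ⇒ bwbbEQ   [Z ::= b E Q]
bwbbEQ ⇒ bwbbSwZQ   [E ::= S w Z]
bwbbSwZQ ⇒ bwbbbQZwZQ   [S ::= b Q Z]
bwbbbQZwZQ ⇒ bwbbbbQZwZQ   [Q ::= b Q]
bwbbbbQZwZQ ⇒ bwbbbbbQZwZQ   [Q ::= b Q]
bwbbbbbQZwZQ ⇒ bwbbbbbwbZwZQ   [Q ::= w b]
bwbbbbbwbZwZQ ⇒ bwbbbbbwbEwZQ   [Z ::= E]
bwbbbbbwbEwZQ ⇒ bwbbbbbwbbwZQ   [E ::= b]
bwbbbbbwbbwZQ ⇒ bwbbbbbwbbwdQ   [Z ::= d]
bwbbbbbwbbwdQ ⇒ bwbbbbbwbbwdwb   [Q ::= w b]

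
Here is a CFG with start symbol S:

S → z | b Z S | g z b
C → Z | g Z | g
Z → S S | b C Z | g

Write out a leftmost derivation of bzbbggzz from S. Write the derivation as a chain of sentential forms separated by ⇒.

S ⇒ bZS ⇒ bSSS ⇒ bzSS ⇒ bzbZSS ⇒ bzbbCZSS ⇒ bzbbgZSS ⇒ bzbbggSS ⇒ bzbbggzS ⇒ bzbbggzz

S ⇒ bZS   [S → b Z S]
bZS ⇒ bSSS   [Z → S S]
bSSS ⇒ bzSS   [S → z]
bzSS ⇒ bzbZSS   [S → b Z S]
bzbZSS ⇒ bzbbCZSS   [Z → b C Z]
bzbbCZSS ⇒ bzbbgZSS   [C → g]
bzbbgZSS ⇒ bzbbggSS   [Z → g]
bzbbggSS ⇒ bzbbggzS   [S → z]
bzbbggzS ⇒ bzbbggzz   [S → z]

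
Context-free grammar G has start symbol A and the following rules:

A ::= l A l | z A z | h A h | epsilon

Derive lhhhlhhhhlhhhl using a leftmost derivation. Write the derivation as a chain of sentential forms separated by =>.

A=>lAl=>lhAhl=>lhhAhhl=>lhhhAhhhl=>lhhhlAlhhhl=>lhhhlhAhlhhhl=>lhhhlhhAhhlhhhl=>lhhhlhhhhlhhhl

A => lAl   [A ::= l A l]
lAl => lhAhl   [A ::= h A h]
lhAhl => lhhAhhl   [A ::= h A h]
lhhAhhl => lhhhAhhhl   [A ::= h A h]
lhhhAhhhl => lhhhlAlhhhl   [A ::= l A l]
lhhhlAlhhhl => lhhhlhAhlhhhl   [A ::= h A h]
lhhhlhAhlhhhl => lhhhlhhAhhlhhhl   [A ::= h A h]
lhhhlhhAhhlhhhl => lhhhlhhhhlhhhl   [A ::= epsilon]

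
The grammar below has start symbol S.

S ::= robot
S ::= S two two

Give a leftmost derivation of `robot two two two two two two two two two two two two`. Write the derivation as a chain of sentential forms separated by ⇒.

S ⇒ S two two   [S ::= S two two]
S two two ⇒ S two two two two   [S ::= S two two]
S two two two two ⇒ S two two two two two two   [S ::= S two two]
S two two two two two two ⇒ S two two two two two two two two   [S ::= S two two]
S two two two two two two two two ⇒ S two two two two two two two two two two   [S ::= S two two]
S two two two two two two two two two two ⇒ S two two two two two two two two two two two two   [S ::= S two two]
S two two two two two two two two two two two two ⇒ robot two two two two two two two two two two two two   [S ::= robot]

S ⇒ S two two ⇒ S two two two two ⇒ S two two two two two two ⇒ S two two two two two two two two ⇒ S two two two two two two two two two two ⇒ S two two two two two two two two two two two two ⇒ robot two two two two two two two two two two two two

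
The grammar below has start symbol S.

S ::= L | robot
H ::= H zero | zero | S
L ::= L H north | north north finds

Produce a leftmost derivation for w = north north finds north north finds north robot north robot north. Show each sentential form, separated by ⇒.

S ⇒ L ⇒ L H north ⇒ L H north H north ⇒ L H north H north H north ⇒ north north finds H north H north H north ⇒ north north finds S north H north H north ⇒ north north finds L north H north H north ⇒ north north finds north north finds north H north H north ⇒ north north finds north north finds north S north H north ⇒ north north finds north north finds north robot north H north ⇒ north north finds north north finds north robot north S north ⇒ north north finds north north finds north robot north robot north

S ⇒ L   [S ::= L]
L ⇒ L H north   [L ::= L H north]
L H north ⇒ L H north H north   [L ::= L H north]
L H north H north ⇒ L H north H north H north   [L ::= L H north]
L H north H north H north ⇒ north north finds H north H north H north   [L ::= north north finds]
north north finds H north H north H north ⇒ north north finds S north H north H north   [H ::= S]
north north finds S north H north H north ⇒ north north finds L north H north H north   [S ::= L]
north north finds L north H north H north ⇒ north north finds north north finds north H north H north   [L ::= north north finds]
north north finds north north finds north H north H north ⇒ north north finds north north finds north S north H north   [H ::= S]
north north finds north north finds north S north H north ⇒ north north finds north north finds north robot north H north   [S ::= robot]
north north finds north north finds north robot north H north ⇒ north north finds north north finds north robot north S north   [H ::= S]
north north finds north north finds north robot north S north ⇒ north north finds north north finds north robot north robot north   [S ::= robot]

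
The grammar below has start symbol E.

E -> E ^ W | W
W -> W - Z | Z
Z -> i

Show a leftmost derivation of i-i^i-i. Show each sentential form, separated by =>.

E=>E^W=>W^W=>W-Z^W=>Z-Z^W=>i-Z^W=>i-i^W=>i-i^W-Z=>i-i^Z-Z=>i-i^i-Z=>i-i^i-i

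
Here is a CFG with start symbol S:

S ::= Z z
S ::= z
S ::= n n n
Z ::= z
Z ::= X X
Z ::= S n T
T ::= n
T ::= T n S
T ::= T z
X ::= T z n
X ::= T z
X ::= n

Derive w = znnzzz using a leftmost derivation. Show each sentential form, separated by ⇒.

S ⇒ Zz ⇒ SnTz ⇒ znTz ⇒ znTzz ⇒ znTzzz ⇒ znnzzz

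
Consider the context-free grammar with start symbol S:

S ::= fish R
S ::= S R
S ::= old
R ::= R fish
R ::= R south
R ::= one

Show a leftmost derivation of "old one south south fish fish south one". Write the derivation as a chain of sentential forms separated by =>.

S => S R => S R R => old R R => old R south R => old R fish south R => old R fish fish south R => old R south fish fish south R => old R south south fish fish south R => old one south south fish fish south R => old one south south fish fish south one

S => S R   [S ::= S R]
S R => S R R   [S ::= S R]
S R R => old R R   [S ::= old]
old R R => old R south R   [R ::= R south]
old R south R => old R fish south R   [R ::= R fish]
old R fish south R => old R fish fish south R   [R ::= R fish]
old R fish fish south R => old R south fish fish south R   [R ::= R south]
old R south fish fish south R => old R south south fish fish south R   [R ::= R south]
old R south south fish fish south R => old one south south fish fish south R   [R ::= one]
old one south south fish fish south R => old one south south fish fish south one   [R ::= one]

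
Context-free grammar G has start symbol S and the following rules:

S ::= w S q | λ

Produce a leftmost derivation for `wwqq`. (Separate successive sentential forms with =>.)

S => wSq   [S ::= w S q]
wSq => wwSqq   [S ::= w S q]
wwSqq => wwqq   [S ::= λ]

S => wSq => wwSqq => wwqq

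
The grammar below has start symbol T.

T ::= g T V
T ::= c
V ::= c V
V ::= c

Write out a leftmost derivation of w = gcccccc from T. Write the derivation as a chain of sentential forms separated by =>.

T => gTV => gcV => gccV => gcccV => gccccV => gcccccV => gcccccc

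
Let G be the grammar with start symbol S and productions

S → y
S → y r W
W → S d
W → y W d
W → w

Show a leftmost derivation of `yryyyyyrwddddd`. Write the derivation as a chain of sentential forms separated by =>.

S => yrW => yryWd => yryyWdd => yryyyWddd => yryyyyWdddd => yryyyySddddd => yryyyyyrWddddd => yryyyyyrwddddd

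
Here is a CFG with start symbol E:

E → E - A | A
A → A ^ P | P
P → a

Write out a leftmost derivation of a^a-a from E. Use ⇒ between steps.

E ⇒ E-A   [E → E - A]
E-A ⇒ A-A   [E → A]
A-A ⇒ A^P-A   [A → A ^ P]
A^P-A ⇒ P^P-A   [A → P]
P^P-A ⇒ a^P-A   [P → a]
a^P-A ⇒ a^a-A   [P → a]
a^a-A ⇒ a^a-P   [A → P]
a^a-P ⇒ a^a-a   [P → a]

E ⇒ E-A ⇒ A-A ⇒ A^P-A ⇒ P^P-A ⇒ a^P-A ⇒ a^a-A ⇒ a^a-P ⇒ a^a-a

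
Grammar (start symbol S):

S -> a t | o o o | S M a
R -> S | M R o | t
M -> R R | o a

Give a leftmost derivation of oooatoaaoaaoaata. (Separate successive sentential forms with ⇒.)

S ⇒ SMa ⇒ oooMa ⇒ oooRRa ⇒ oooSRa ⇒ oooSMaRa ⇒ oooSMaMaRa ⇒ oooSMaMaMaRa ⇒ oooatMaMaMaRa ⇒ oooatoaaMaMaRa ⇒ oooatoaaoaaMaRa ⇒ oooatoaaoaaoaaRa ⇒ oooatoaaoaaoaata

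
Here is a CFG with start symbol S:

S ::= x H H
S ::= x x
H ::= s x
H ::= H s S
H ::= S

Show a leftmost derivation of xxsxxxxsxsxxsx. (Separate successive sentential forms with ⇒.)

S ⇒ xHH ⇒ xSH ⇒ xxHHH ⇒ xxsxHH ⇒ xxsxHsSH ⇒ xxsxSsSH ⇒ xxsxxHHsSH ⇒ xxsxxSHsSH ⇒ xxsxxxxHsSH ⇒ xxsxxxxsxsSH ⇒ xxsxxxxsxsxxH ⇒ xxsxxxxsxsxxsx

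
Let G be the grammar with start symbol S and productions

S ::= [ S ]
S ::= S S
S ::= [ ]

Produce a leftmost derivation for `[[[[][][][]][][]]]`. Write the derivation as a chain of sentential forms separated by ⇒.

S⇒[S]⇒[[S]]⇒[[SS]]⇒[[SSS]]⇒[[[S]SS]]⇒[[[SS]SS]]⇒[[[SSS]SS]]⇒[[[SSSS]SS]]⇒[[[[]SSS]SS]]⇒[[[[][]SS]SS]]⇒[[[[][][]S]SS]]⇒[[[[][][][]]SS]]⇒[[[[][][][]][]S]]⇒[[[[][][][]][][]]]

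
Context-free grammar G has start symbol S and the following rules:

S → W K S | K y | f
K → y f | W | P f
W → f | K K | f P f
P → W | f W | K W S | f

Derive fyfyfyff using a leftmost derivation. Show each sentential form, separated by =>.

S => WKS   [S → W K S]
WKS => KKKS   [W → K K]
KKKS => WKKS   [K → W]
WKKS => KKKKS   [W → K K]
KKKKS => WKKKS   [K → W]
WKKKS => fKKKS   [W → f]
fKKKS => fyfKKS   [K → y f]
fyfKKS => fyfyfKS   [K → y f]
fyfyfKS => fyfyfyfS   [K → y f]
fyfyfyfS => fyfyfyff   [S → f]

S => WKS => KKKS => WKKS => KKKKS => WKKKS => fKKKS => fyfKKS => fyfyfKS => fyfyfyfS => fyfyfyff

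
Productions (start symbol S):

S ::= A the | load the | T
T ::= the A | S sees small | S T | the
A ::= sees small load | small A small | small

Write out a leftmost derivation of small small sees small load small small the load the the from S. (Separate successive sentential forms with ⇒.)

S ⇒ T   [S ::= T]
T ⇒ S T   [T ::= S T]
S T ⇒ A the T   [S ::= A the]
A the T ⇒ small A small the T   [A ::= small A small]
small A small the T ⇒ small small A small small the T   [A ::= small A small]
small small A small small the T ⇒ small small sees small load small small the T   [A ::= sees small load]
small small sees small load small small the T ⇒ small small sees small load small small the S T   [T ::= S T]
small small sees small load small small the S T ⇒ small small sees small load small small the load the T   [S ::= load the]
small small sees small load small small the load the T ⇒ small small sees small load small small the load the the   [T ::= the]

S ⇒ T ⇒ S T ⇒ A the T ⇒ small A small the T ⇒ small small A small small the T ⇒ small small sees small load small small the T ⇒ small small sees small load small small the S T ⇒ small small sees small load small small the load the T ⇒ small small sees small load small small the load the the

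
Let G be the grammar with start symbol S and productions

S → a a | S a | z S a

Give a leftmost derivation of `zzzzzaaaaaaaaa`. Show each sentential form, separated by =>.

S=>zSa=>zzSaa=>zzzSaaa=>zzzzSaaaa=>zzzzSaaaaa=>zzzzzSaaaaaa=>zzzzzSaaaaaaa=>zzzzzaaaaaaaaa

S => zSa   [S → z S a]
zSa => zzSaa   [S → z S a]
zzSaa => zzzSaaa   [S → z S a]
zzzSaaa => zzzzSaaaa   [S → z S a]
zzzzSaaaa => zzzzSaaaaa   [S → S a]
zzzzSaaaaa => zzzzzSaaaaaa   [S → z S a]
zzzzzSaaaaaa => zzzzzSaaaaaaa   [S → S a]
zzzzzSaaaaaaa => zzzzzaaaaaaaaa   [S → a a]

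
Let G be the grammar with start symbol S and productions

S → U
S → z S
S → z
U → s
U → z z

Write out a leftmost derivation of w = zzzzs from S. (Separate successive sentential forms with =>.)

S => zS => zzS => zzzS => zzzzS => zzzzU => zzzzs

S => zS   [S → z S]
zS => zzS   [S → z S]
zzS => zzzS   [S → z S]
zzzS => zzzzS   [S → z S]
zzzzS => zzzzU   [S → U]
zzzzU => zzzzs   [U → s]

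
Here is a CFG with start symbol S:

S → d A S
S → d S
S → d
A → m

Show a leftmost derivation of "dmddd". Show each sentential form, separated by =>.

S => dAS   [S → d A S]
dAS => dmS   [A → m]
dmS => dmdS   [S → d S]
dmdS => dmddS   [S → d S]
dmddS => dmddd   [S → d]

S => dAS => dmS => dmdS => dmddS => dmddd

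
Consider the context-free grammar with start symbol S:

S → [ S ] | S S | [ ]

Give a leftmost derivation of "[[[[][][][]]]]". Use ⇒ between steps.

S⇒[S]⇒[[S]]⇒[[[S]]]⇒[[[SS]]]⇒[[[SSS]]]⇒[[[SSSS]]]⇒[[[[]SSS]]]⇒[[[[][]SS]]]⇒[[[[][][]S]]]⇒[[[[][][][]]]]

S ⇒ [S]   [S → [ S ]]
[S] ⇒ [[S]]   [S → [ S ]]
[[S]] ⇒ [[[S]]]   [S → [ S ]]
[[[S]]] ⇒ [[[SS]]]   [S → S S]
[[[SS]]] ⇒ [[[SSS]]]   [S → S S]
[[[SSS]]] ⇒ [[[SSSS]]]   [S → S S]
[[[SSSS]]] ⇒ [[[[]SSS]]]   [S → [ ]]
[[[[]SSS]]] ⇒ [[[[][]SS]]]   [S → [ ]]
[[[[][]SS]]] ⇒ [[[[][][]S]]]   [S → [ ]]
[[[[][][]S]]] ⇒ [[[[][][][]]]]   [S → [ ]]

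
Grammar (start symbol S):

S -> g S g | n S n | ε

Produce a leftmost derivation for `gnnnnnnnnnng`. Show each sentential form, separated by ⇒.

S ⇒ gSg ⇒ gnSng ⇒ gnnSnng ⇒ gnnnSnnng ⇒ gnnnnSnnnng ⇒ gnnnnnSnnnnng ⇒ gnnnnnnnnnng

S ⇒ gSg   [S -> g S g]
gSg ⇒ gnSng   [S -> n S n]
gnSng ⇒ gnnSnng   [S -> n S n]
gnnSnng ⇒ gnnnSnnng   [S -> n S n]
gnnnSnnng ⇒ gnnnnSnnnng   [S -> n S n]
gnnnnSnnnng ⇒ gnnnnnSnnnnng   [S -> n S n]
gnnnnnSnnnnng ⇒ gnnnnnnnnnng   [S -> ε]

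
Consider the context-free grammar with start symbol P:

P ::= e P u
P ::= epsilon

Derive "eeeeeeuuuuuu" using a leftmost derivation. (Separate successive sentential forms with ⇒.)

P ⇒ ePu ⇒ eePuu ⇒ eeePuuu ⇒ eeeePuuuu ⇒ eeeeePuuuuu ⇒ eeeeeePuuuuuu ⇒ eeeeeeuuuuuu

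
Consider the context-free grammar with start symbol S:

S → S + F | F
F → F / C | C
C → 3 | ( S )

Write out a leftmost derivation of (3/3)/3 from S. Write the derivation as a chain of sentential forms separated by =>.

S => F => F/C => C/C => (S)/C => (F)/C => (F/C)/C => (C/C)/C => (3/C)/C => (3/3)/C => (3/3)/3

S => F   [S → F]
F => F/C   [F → F / C]
F/C => C/C   [F → C]
C/C => (S)/C   [C → ( S )]
(S)/C => (F)/C   [S → F]
(F)/C => (F/C)/C   [F → F / C]
(F/C)/C => (C/C)/C   [F → C]
(C/C)/C => (3/C)/C   [C → 3]
(3/C)/C => (3/3)/C   [C → 3]
(3/3)/C => (3/3)/3   [C → 3]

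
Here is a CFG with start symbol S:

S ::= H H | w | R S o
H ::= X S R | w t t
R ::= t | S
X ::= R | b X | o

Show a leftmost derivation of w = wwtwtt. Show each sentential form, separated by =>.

S => HH   [S ::= H H]
HH => XSRH   [H ::= X S R]
XSRH => RSRH   [X ::= R]
RSRH => SSRH   [R ::= S]
SSRH => wSRH   [S ::= w]
wSRH => wwRH   [S ::= w]
wwRH => wwtH   [R ::= t]
wwtH => wwtwtt   [H ::= w t t]

S=>HH=>XSRH=>RSRH=>SSRH=>wSRH=>wwRH=>wwtH=>wwtwtt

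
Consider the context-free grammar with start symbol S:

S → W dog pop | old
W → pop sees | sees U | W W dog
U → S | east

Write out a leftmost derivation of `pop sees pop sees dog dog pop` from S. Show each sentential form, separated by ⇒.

S ⇒ W dog pop ⇒ W W dog dog pop ⇒ pop sees W dog dog pop ⇒ pop sees pop sees dog dog pop

S ⇒ W dog pop   [S → W dog pop]
W dog pop ⇒ W W dog dog pop   [W → W W dog]
W W dog dog pop ⇒ pop sees W dog dog pop   [W → pop sees]
pop sees W dog dog pop ⇒ pop sees pop sees dog dog pop   [W → pop sees]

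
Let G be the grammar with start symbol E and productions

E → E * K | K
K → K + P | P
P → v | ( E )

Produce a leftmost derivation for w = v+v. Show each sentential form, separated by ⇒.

E ⇒ K ⇒ K+P ⇒ P+P ⇒ v+P ⇒ v+v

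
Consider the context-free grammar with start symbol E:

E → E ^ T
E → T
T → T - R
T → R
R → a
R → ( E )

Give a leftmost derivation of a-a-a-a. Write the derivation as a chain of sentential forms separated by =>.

E=>T=>T-R=>T-R-R=>T-R-R-R=>R-R-R-R=>a-R-R-R=>a-a-R-R=>a-a-a-R=>a-a-a-a

E => T   [E → T]
T => T-R   [T → T - R]
T-R => T-R-R   [T → T - R]
T-R-R => T-R-R-R   [T → T - R]
T-R-R-R => R-R-R-R   [T → R]
R-R-R-R => a-R-R-R   [R → a]
a-R-R-R => a-a-R-R   [R → a]
a-a-R-R => a-a-a-R   [R → a]
a-a-a-R => a-a-a-a   [R → a]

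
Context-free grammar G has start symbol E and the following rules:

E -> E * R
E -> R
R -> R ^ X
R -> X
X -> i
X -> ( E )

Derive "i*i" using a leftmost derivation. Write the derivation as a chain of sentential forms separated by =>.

E => E*R   [E -> E * R]
E*R => R*R   [E -> R]
R*R => X*R   [R -> X]
X*R => i*R   [X -> i]
i*R => i*X   [R -> X]
i*X => i*i   [X -> i]

E => E*R => R*R => X*R => i*R => i*X => i*i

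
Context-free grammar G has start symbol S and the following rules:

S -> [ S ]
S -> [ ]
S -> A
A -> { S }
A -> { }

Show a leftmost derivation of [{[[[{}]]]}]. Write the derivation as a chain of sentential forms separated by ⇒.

S ⇒ [S] ⇒ [A] ⇒ [{S}] ⇒ [{[S]}] ⇒ [{[[S]]}] ⇒ [{[[[S]]]}] ⇒ [{[[[A]]]}] ⇒ [{[[[{}]]]}]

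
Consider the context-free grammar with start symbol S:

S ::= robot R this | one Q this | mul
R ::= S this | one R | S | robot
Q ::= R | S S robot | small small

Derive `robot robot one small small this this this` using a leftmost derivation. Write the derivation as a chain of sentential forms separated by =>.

S => robot R this => robot S this => robot robot R this this => robot robot S this this => robot robot one Q this this this => robot robot one small small this this this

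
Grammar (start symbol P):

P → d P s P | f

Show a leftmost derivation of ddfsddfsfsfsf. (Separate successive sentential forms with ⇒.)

P⇒dPsP⇒ddPsPsP⇒ddfsPsP⇒ddfsdPsPsP⇒ddfsddPsPsPsP⇒ddfsddfsPsPsP⇒ddfsddfsfsPsP⇒ddfsddfsfsfsP⇒ddfsddfsfsfsf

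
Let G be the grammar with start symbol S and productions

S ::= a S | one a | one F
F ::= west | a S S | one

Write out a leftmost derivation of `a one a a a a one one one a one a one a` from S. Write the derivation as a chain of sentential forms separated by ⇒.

S ⇒ a S ⇒ a one F ⇒ a one a S S ⇒ a one a a S S ⇒ a one a a a S S ⇒ a one a a a a S S ⇒ a one a a a a one F S ⇒ a one a a a a one one S ⇒ a one a a a a one one one F ⇒ a one a a a a one one one a S S ⇒ a one a a a a one one one a one a S ⇒ a one a a a a one one one a one a one a

S ⇒ a S   [S ::= a S]
a S ⇒ a one F   [S ::= one F]
a one F ⇒ a one a S S   [F ::= a S S]
a one a S S ⇒ a one a a S S   [S ::= a S]
a one a a S S ⇒ a one a a a S S   [S ::= a S]
a one a a a S S ⇒ a one a a a a S S   [S ::= a S]
a one a a a a S S ⇒ a one a a a a one F S   [S ::= one F]
a one a a a a one F S ⇒ a one a a a a one one S   [F ::= one]
a one a a a a one one S ⇒ a one a a a a one one one F   [S ::= one F]
a one a a a a one one one F ⇒ a one a a a a one one one a S S   [F ::= a S S]
a one a a a a one one one a S S ⇒ a one a a a a one one one a one a S   [S ::= one a]
a one a a a a one one one a one a S ⇒ a one a a a a one one one a one a one a   [S ::= one a]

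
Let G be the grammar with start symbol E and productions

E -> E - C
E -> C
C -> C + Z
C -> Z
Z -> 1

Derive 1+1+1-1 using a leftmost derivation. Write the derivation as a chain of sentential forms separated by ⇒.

E ⇒ E-C   [E -> E - C]
E-C ⇒ C-C   [E -> C]
C-C ⇒ C+Z-C   [C -> C + Z]
C+Z-C ⇒ C+Z+Z-C   [C -> C + Z]
C+Z+Z-C ⇒ Z+Z+Z-C   [C -> Z]
Z+Z+Z-C ⇒ 1+Z+Z-C   [Z -> 1]
1+Z+Z-C ⇒ 1+1+Z-C   [Z -> 1]
1+1+Z-C ⇒ 1+1+1-C   [Z -> 1]
1+1+1-C ⇒ 1+1+1-Z   [C -> Z]
1+1+1-Z ⇒ 1+1+1-1   [Z -> 1]

E ⇒ E-C ⇒ C-C ⇒ C+Z-C ⇒ C+Z+Z-C ⇒ Z+Z+Z-C ⇒ 1+Z+Z-C ⇒ 1+1+Z-C ⇒ 1+1+1-C ⇒ 1+1+1-Z ⇒ 1+1+1-1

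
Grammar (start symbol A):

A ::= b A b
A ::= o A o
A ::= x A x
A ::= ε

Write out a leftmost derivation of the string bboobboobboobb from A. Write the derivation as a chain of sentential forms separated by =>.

A => bAb => bbAbb => bboAobb => bbooAoobb => bboobAboobb => bboobbAbboobb => bboobboAobboobb => bboobboobboobb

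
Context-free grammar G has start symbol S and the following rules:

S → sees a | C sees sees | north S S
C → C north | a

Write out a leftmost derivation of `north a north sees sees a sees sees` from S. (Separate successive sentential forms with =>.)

S => north S S   [S → north S S]
north S S => north C sees sees S   [S → C sees sees]
north C sees sees S => north C north sees sees S   [C → C north]
north C north sees sees S => north a north sees sees S   [C → a]
north a north sees sees S => north a north sees sees C sees sees   [S → C sees sees]
north a north sees sees C sees sees => north a north sees sees a sees sees   [C → a]

S => north S S => north C sees sees S => north C north sees sees S => north a north sees sees S => north a north sees sees C sees sees => north a north sees sees a sees sees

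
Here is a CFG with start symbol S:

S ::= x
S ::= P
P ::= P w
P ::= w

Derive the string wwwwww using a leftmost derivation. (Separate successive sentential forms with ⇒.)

S ⇒ P ⇒ Pw ⇒ Pww ⇒ Pwww ⇒ Pwwww ⇒ Pwwwww ⇒ wwwwww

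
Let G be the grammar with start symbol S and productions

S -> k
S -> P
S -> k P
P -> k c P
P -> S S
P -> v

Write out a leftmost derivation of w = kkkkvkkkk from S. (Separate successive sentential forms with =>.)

S => kP => kSS => kPS => kSSS => kkPSS => kkSSSS => kkkPSSS => kkkSSSSS => kkkkPSSSS => kkkkvSSSS => kkkkvkSSS => kkkkvkkSS => kkkkvkkkS => kkkkvkkkk

S => kP   [S -> k P]
kP => kSS   [P -> S S]
kSS => kPS   [S -> P]
kPS => kSSS   [P -> S S]
kSSS => kkPSS   [S -> k P]
kkPSS => kkSSSS   [P -> S S]
kkSSSS => kkkPSSS   [S -> k P]
kkkPSSS => kkkSSSSS   [P -> S S]
kkkSSSSS => kkkkPSSSS   [S -> k P]
kkkkPSSSS => kkkkvSSSS   [P -> v]
kkkkvSSSS => kkkkvkSSS   [S -> k]
kkkkvkSSS => kkkkvkkSS   [S -> k]
kkkkvkkSS => kkkkvkkkS   [S -> k]
kkkkvkkkS => kkkkvkkkk   [S -> k]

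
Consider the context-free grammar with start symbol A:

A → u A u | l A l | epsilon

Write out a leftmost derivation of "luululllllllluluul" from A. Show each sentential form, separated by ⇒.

A ⇒ lAl   [A → l A l]
lAl ⇒ luAul   [A → u A u]
luAul ⇒ luuAuul   [A → u A u]
luuAuul ⇒ luulAluul   [A → l A l]
luulAluul ⇒ luuluAuluul   [A → u A u]
luuluAuluul ⇒ luululAluluul   [A → l A l]
luululAluluul ⇒ luulullAlluluul   [A → l A l]
luulullAlluluul ⇒ luululllAllluluul   [A → l A l]
luululllAllluluul ⇒ luulullllAlllluluul   [A → l A l]
luulullllAlllluluul ⇒ luululllllllluluul   [A → epsilon]

A ⇒ lAl ⇒ luAul ⇒ luuAuul ⇒ luulAluul ⇒ luuluAuluul ⇒ luululAluluul ⇒ luulullAlluluul ⇒ luululllAllluluul ⇒ luulullllAlllluluul ⇒ luululllllllluluul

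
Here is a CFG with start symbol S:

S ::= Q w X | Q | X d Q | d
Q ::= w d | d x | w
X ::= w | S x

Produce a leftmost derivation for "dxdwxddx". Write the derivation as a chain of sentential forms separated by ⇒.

S⇒XdQ⇒SxdQ⇒XdQxdQ⇒SxdQxdQ⇒dxdQxdQ⇒dxdwxdQ⇒dxdwxddx

S ⇒ XdQ   [S ::= X d Q]
XdQ ⇒ SxdQ   [X ::= S x]
SxdQ ⇒ XdQxdQ   [S ::= X d Q]
XdQxdQ ⇒ SxdQxdQ   [X ::= S x]
SxdQxdQ ⇒ dxdQxdQ   [S ::= d]
dxdQxdQ ⇒ dxdwxdQ   [Q ::= w]
dxdwxdQ ⇒ dxdwxddx   [Q ::= d x]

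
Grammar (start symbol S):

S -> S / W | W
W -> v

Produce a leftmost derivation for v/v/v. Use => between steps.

S => S/W   [S -> S / W]
S/W => S/W/W   [S -> S / W]
S/W/W => W/W/W   [S -> W]
W/W/W => v/W/W   [W -> v]
v/W/W => v/v/W   [W -> v]
v/v/W => v/v/v   [W -> v]

S => S/W => S/W/W => W/W/W => v/W/W => v/v/W => v/v/v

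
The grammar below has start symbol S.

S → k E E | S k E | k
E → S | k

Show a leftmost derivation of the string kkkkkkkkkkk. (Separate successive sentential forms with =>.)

S => SkE   [S → S k E]
SkE => kEEkE   [S → k E E]
kEEkE => kSEkE   [E → S]
kSEkE => kSkEEkE   [S → S k E]
kSkEEkE => kkEEkEEkE   [S → k E E]
kkEEkEEkE => kkSEkEEkE   [E → S]
kkSEkEEkE => kkkEEEkEEkE   [S → k E E]
kkkEEEkEEkE => kkkSEEkEEkE   [E → S]
kkkSEEkEEkE => kkkkEEkEEkE   [S → k]
kkkkEEkEEkE => kkkkkEkEEkE   [E → k]
kkkkkEkEEkE => kkkkkkkEEkE   [E → k]
kkkkkkkEEkE => kkkkkkkkEkE   [E → k]
kkkkkkkkEkE => kkkkkkkkkkE   [E → k]
kkkkkkkkkkE => kkkkkkkkkkk   [E → k]

S => SkE => kEEkE => kSEkE => kSkEEkE => kkEEkEEkE => kkSEkEEkE => kkkEEEkEEkE => kkkSEEkEEkE => kkkkEEkEEkE => kkkkkEkEEkE => kkkkkkkEEkE => kkkkkkkkEkE => kkkkkkkkkkE => kkkkkkkkkkk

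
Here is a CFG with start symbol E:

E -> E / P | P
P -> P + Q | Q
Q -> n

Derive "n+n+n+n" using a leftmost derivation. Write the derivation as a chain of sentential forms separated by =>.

E => P => P+Q => P+Q+Q => P+Q+Q+Q => Q+Q+Q+Q => n+Q+Q+Q => n+n+Q+Q => n+n+n+Q => n+n+n+n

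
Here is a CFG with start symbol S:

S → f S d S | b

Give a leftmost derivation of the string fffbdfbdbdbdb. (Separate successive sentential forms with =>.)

S => fSdS => ffSdSdS => fffSdSdSdS => fffbdSdSdS => fffbdfSdSdSdS => fffbdfbdSdSdS => fffbdfbdbdSdS => fffbdfbdbdbdS => fffbdfbdbdbdb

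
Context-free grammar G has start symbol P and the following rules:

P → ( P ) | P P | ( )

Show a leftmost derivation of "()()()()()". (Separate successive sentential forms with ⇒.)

P ⇒ PP ⇒ PPP ⇒ PPPP ⇒ ()PPP ⇒ ()PPPP ⇒ ()()PPP ⇒ ()()()PP ⇒ ()()()()P ⇒ ()()()()()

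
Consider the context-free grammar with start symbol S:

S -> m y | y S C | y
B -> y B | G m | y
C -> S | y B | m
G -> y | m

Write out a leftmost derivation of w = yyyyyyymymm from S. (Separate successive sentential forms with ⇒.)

S ⇒ ySC   [S -> y S C]
ySC ⇒ yySCC   [S -> y S C]
yySCC ⇒ yyySCCC   [S -> y S C]
yyySCCC ⇒ yyyySCCCC   [S -> y S C]
yyyySCCCC ⇒ yyyyyCCCC   [S -> y]
yyyyyCCCC ⇒ yyyyyyBCCC   [C -> y B]
yyyyyyBCCC ⇒ yyyyyyGmCCC   [B -> G m]
yyyyyyGmCCC ⇒ yyyyyyymCCC   [G -> y]
yyyyyyymCCC ⇒ yyyyyyymSCC   [C -> S]
yyyyyyymSCC ⇒ yyyyyyymyCC   [S -> y]
yyyyyyymyCC ⇒ yyyyyyymymC   [C -> m]
yyyyyyymymC ⇒ yyyyyyymymm   [C -> m]

S ⇒ ySC ⇒ yySCC ⇒ yyySCCC ⇒ yyyySCCCC ⇒ yyyyyCCCC ⇒ yyyyyyBCCC ⇒ yyyyyyGmCCC ⇒ yyyyyyymCCC ⇒ yyyyyyymSCC ⇒ yyyyyyymyCC ⇒ yyyyyyymymC ⇒ yyyyyyymymm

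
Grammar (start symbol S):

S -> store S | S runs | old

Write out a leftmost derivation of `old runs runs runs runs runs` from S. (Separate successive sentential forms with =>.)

S => S runs => S runs runs => S runs runs runs => S runs runs runs runs => S runs runs runs runs runs => old runs runs runs runs runs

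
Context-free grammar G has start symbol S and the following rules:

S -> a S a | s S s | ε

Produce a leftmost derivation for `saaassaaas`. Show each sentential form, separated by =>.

S => sSs   [S -> s S s]
sSs => saSas   [S -> a S a]
saSas => saaSaas   [S -> a S a]
saaSaas => saaaSaaas   [S -> a S a]
saaaSaaas => saaasSsaaas   [S -> s S s]
saaasSsaaas => saaassaaas   [S -> ε]

S => sSs => saSas => saaSaas => saaaSaaas => saaasSsaaas => saaassaaas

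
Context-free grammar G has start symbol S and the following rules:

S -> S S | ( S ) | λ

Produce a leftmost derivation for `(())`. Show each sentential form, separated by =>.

S => SS   [S -> S S]
SS => (S)S   [S -> ( S )]
(S)S => (SS)S   [S -> S S]
(SS)S => (SSS)S   [S -> S S]
(SSS)S => ((S)SS)S   [S -> ( S )]
((S)SS)S => (()SS)S   [S -> λ]
(()SS)S => (()S)S   [S -> λ]
(()S)S => (())S   [S -> λ]
(())S => (())   [S -> λ]

S => SS => (S)S => (SS)S => (SSS)S => ((S)SS)S => (()SS)S => (()S)S => (())S => (())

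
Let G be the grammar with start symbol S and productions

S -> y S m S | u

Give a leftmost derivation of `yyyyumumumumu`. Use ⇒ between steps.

S ⇒ ySmS ⇒ yySmSmS ⇒ yyySmSmSmS ⇒ yyyySmSmSmSmS ⇒ yyyyumSmSmSmS ⇒ yyyyumumSmSmS ⇒ yyyyumumumSmS ⇒ yyyyumumumumS ⇒ yyyyumumumumu

S ⇒ ySmS   [S -> y S m S]
ySmS ⇒ yySmSmS   [S -> y S m S]
yySmSmS ⇒ yyySmSmSmS   [S -> y S m S]
yyySmSmSmS ⇒ yyyySmSmSmSmS   [S -> y S m S]
yyyySmSmSmSmS ⇒ yyyyumSmSmSmS   [S -> u]
yyyyumSmSmSmS ⇒ yyyyumumSmSmS   [S -> u]
yyyyumumSmSmS ⇒ yyyyumumumSmS   [S -> u]
yyyyumumumSmS ⇒ yyyyumumumumS   [S -> u]
yyyyumumumumS ⇒ yyyyumumumumu   [S -> u]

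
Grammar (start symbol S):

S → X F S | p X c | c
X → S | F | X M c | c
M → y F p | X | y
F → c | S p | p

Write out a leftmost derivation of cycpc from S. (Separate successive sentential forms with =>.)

S=>XFS=>XMcFS=>cMcFS=>cycFS=>cycpS=>cycpc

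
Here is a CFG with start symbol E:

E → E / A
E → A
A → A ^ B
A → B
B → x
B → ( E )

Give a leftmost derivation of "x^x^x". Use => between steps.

E => A => A^B => A^B^B => B^B^B => x^B^B => x^x^B => x^x^x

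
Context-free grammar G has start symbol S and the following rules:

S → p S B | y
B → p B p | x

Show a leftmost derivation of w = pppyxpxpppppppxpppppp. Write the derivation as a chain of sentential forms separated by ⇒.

S ⇒ pSB ⇒ ppSBB ⇒ pppSBBB ⇒ pppyBBB ⇒ pppyxBB ⇒ pppyxpBpB ⇒ pppyxpxpB ⇒ pppyxpxppBp ⇒ pppyxpxpppBpp ⇒ pppyxpxppppBppp ⇒ pppyxpxpppppBpppp ⇒ pppyxpxppppppBppppp ⇒ pppyxpxpppppppBpppppp ⇒ pppyxpxpppppppxpppppp

S ⇒ pSB   [S → p S B]
pSB ⇒ ppSBB   [S → p S B]
ppSBB ⇒ pppSBBB   [S → p S B]
pppSBBB ⇒ pppyBBB   [S → y]
pppyBBB ⇒ pppyxBB   [B → x]
pppyxBB ⇒ pppyxpBpB   [B → p B p]
pppyxpBpB ⇒ pppyxpxpB   [B → x]
pppyxpxpB ⇒ pppyxpxppBp   [B → p B p]
pppyxpxppBp ⇒ pppyxpxpppBpp   [B → p B p]
pppyxpxpppBpp ⇒ pppyxpxppppBppp   [B → p B p]
pppyxpxppppBppp ⇒ pppyxpxpppppBpppp   [B → p B p]
pppyxpxpppppBpppp ⇒ pppyxpxppppppBppppp   [B → p B p]
pppyxpxppppppBppppp ⇒ pppyxpxpppppppBpppppp   [B → p B p]
pppyxpxpppppppBpppppp ⇒ pppyxpxpppppppxpppppp   [B → x]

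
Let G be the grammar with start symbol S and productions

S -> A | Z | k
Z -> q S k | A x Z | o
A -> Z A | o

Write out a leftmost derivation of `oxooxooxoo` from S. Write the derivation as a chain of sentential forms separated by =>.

S=>A=>ZA=>AxZA=>ZAxZA=>AxZAxZA=>ZAxZAxZA=>AxZAxZAxZA=>oxZAxZAxZA=>oxoAxZAxZA=>oxooxZAxZA=>oxooxoAxZA=>oxooxooxZA=>oxooxooxoA=>oxooxooxoo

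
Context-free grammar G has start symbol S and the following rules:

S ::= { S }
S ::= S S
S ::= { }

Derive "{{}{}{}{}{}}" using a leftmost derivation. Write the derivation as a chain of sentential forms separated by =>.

S=>{S}=>{SS}=>{SSS}=>{SSSS}=>{{}SSS}=>{{}SSSS}=>{{}{}SSS}=>{{}{}{}SS}=>{{}{}{}{}S}=>{{}{}{}{}{}}

S => {S}   [S ::= { S }]
{S} => {SS}   [S ::= S S]
{SS} => {SSS}   [S ::= S S]
{SSS} => {SSSS}   [S ::= S S]
{SSSS} => {{}SSS}   [S ::= { }]
{{}SSS} => {{}SSSS}   [S ::= S S]
{{}SSSS} => {{}{}SSS}   [S ::= { }]
{{}{}SSS} => {{}{}{}SS}   [S ::= { }]
{{}{}{}SS} => {{}{}{}{}S}   [S ::= { }]
{{}{}{}{}S} => {{}{}{}{}{}}   [S ::= { }]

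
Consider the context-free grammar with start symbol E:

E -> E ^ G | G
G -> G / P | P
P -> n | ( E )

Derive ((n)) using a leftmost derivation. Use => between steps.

E => G => P => (E) => (G) => (P) => ((E)) => ((G)) => ((P)) => ((n))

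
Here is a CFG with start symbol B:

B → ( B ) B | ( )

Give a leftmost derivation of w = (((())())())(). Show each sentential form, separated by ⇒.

B⇒(B)B⇒((B)B)B⇒(((B)B)B)B⇒(((())B)B)B⇒(((())())B)B⇒(((())())())B⇒(((())())())()

B ⇒ (B)B   [B → ( B ) B]
(B)B ⇒ ((B)B)B   [B → ( B ) B]
((B)B)B ⇒ (((B)B)B)B   [B → ( B ) B]
(((B)B)B)B ⇒ (((())B)B)B   [B → ( )]
(((())B)B)B ⇒ (((())())B)B   [B → ( )]
(((())())B)B ⇒ (((())())())B   [B → ( )]
(((())())())B ⇒ (((())())())()   [B → ( )]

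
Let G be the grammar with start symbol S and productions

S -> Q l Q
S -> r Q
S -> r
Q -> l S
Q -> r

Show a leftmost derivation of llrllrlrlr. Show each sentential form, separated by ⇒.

S ⇒ QlQ   [S -> Q l Q]
QlQ ⇒ lSlQ   [Q -> l S]
lSlQ ⇒ lQlQlQ   [S -> Q l Q]
lQlQlQ ⇒ llSlQlQ   [Q -> l S]
llSlQlQ ⇒ llQlQlQlQ   [S -> Q l Q]
llQlQlQlQ ⇒ llrlQlQlQ   [Q -> r]
llrlQlQlQ ⇒ llrllSlQlQ   [Q -> l S]
llrllSlQlQ ⇒ llrllrlQlQ   [S -> r]
llrllrlQlQ ⇒ llrllrlrlQ   [Q -> r]
llrllrlrlQ ⇒ llrllrlrlr   [Q -> r]

S ⇒ QlQ ⇒ lSlQ ⇒ lQlQlQ ⇒ llSlQlQ ⇒ llQlQlQlQ ⇒ llrlQlQlQ ⇒ llrllSlQlQ ⇒ llrllrlQlQ ⇒ llrllrlrlQ ⇒ llrllrlrlr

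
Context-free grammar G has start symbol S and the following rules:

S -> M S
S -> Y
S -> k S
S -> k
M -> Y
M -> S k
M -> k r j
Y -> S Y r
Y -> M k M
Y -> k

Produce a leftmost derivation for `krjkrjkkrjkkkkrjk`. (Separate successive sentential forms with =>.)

S => MS => YS => MkMS => SkkMS => MSkkMS => krjSkkMS => krjMSkkMS => krjYSkkMS => krjMkMSkkMS => krjkrjkMSkkMS => krjkrjkkrjSkkMS => krjkrjkkrjkkkMS => krjkrjkkrjkkkkrjS => krjkrjkkrjkkkkrjk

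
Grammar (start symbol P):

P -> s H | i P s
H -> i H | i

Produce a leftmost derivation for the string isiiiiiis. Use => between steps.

P => iPs   [P -> i P s]
iPs => isHs   [P -> s H]
isHs => isiHs   [H -> i H]
isiHs => isiiHs   [H -> i H]
isiiHs => isiiiHs   [H -> i H]
isiiiHs => isiiiiHs   [H -> i H]
isiiiiHs => isiiiiiHs   [H -> i H]
isiiiiiHs => isiiiiiis   [H -> i]

P => iPs => isHs => isiHs => isiiHs => isiiiHs => isiiiiHs => isiiiiiHs => isiiiiiis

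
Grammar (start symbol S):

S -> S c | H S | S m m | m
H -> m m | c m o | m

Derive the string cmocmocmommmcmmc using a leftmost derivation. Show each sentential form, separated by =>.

S => Sc   [S -> S c]
Sc => HSc   [S -> H S]
HSc => cmoSc   [H -> c m o]
cmoSc => cmoHSc   [S -> H S]
cmoHSc => cmocmoSc   [H -> c m o]
cmocmoSc => cmocmoSmmc   [S -> S m m]
cmocmoSmmc => cmocmoScmmc   [S -> S c]
cmocmoScmmc => cmocmoHScmmc   [S -> H S]
cmocmoHScmmc => cmocmocmoScmmc   [H -> c m o]
cmocmocmoScmmc => cmocmocmoHScmmc   [S -> H S]
cmocmocmoHScmmc => cmocmocmommScmmc   [H -> m m]
cmocmocmommScmmc => cmocmocmommmcmmc   [S -> m]

S => Sc => HSc => cmoSc => cmoHSc => cmocmoSc => cmocmoSmmc => cmocmoScmmc => cmocmoHScmmc => cmocmocmoScmmc => cmocmocmoHScmmc => cmocmocmommScmmc => cmocmocmommmcmmc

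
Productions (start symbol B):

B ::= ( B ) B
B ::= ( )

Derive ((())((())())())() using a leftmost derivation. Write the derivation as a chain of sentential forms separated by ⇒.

B ⇒ (B)B   [B ::= ( B ) B]
(B)B ⇒ ((B)B)B   [B ::= ( B ) B]
((B)B)B ⇒ ((())B)B   [B ::= ( )]
((())B)B ⇒ ((())(B)B)B   [B ::= ( B ) B]
((())(B)B)B ⇒ ((())((B)B)B)B   [B ::= ( B ) B]
((())((B)B)B)B ⇒ ((())((())B)B)B   [B ::= ( )]
((())((())B)B)B ⇒ ((())((())())B)B   [B ::= ( )]
((())((())())B)B ⇒ ((())((())())())B   [B ::= ( )]
((())((())())())B ⇒ ((())((())())())()   [B ::= ( )]

B ⇒ (B)B ⇒ ((B)B)B ⇒ ((())B)B ⇒ ((())(B)B)B ⇒ ((())((B)B)B)B ⇒ ((())((())B)B)B ⇒ ((())((())())B)B ⇒ ((())((())())())B ⇒ ((())((())())())()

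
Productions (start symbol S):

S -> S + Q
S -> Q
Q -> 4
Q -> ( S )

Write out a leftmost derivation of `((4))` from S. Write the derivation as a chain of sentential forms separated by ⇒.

S ⇒ Q ⇒ (S) ⇒ (Q) ⇒ ((S)) ⇒ ((Q)) ⇒ ((4))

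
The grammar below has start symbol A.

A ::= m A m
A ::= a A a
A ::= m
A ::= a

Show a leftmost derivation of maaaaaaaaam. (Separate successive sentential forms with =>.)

A => mAm => maAam => maaAaam => maaaAaaam => maaaaAaaaam => maaaaaaaaam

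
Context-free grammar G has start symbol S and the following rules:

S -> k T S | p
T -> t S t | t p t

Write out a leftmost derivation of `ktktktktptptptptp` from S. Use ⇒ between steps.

S ⇒ kTS   [S -> k T S]
kTS ⇒ ktStS   [T -> t S t]
ktStS ⇒ ktkTStS   [S -> k T S]
ktkTStS ⇒ ktktStStS   [T -> t S t]
ktktStStS ⇒ ktktkTStStS   [S -> k T S]
ktktkTStStS ⇒ ktktktStStStS   [T -> t S t]
ktktktStStStS ⇒ ktktktkTStStStS   [S -> k T S]
ktktktkTStStStS ⇒ ktktktktptStStStS   [T -> t p t]
ktktktktptStStStS ⇒ ktktktktptptStStS   [S -> p]
ktktktktptptStStS ⇒ ktktktktptptptStS   [S -> p]
ktktktktptptptStS ⇒ ktktktktptptptptS   [S -> p]
ktktktktptptptptS ⇒ ktktktktptptptptp   [S -> p]

S ⇒ kTS ⇒ ktStS ⇒ ktkTStS ⇒ ktktStStS ⇒ ktktkTStStS ⇒ ktktktStStStS ⇒ ktktktkTStStStS ⇒ ktktktktptStStStS ⇒ ktktktktptptStStS ⇒ ktktktktptptptStS ⇒ ktktktktptptptptS ⇒ ktktktktptptptptp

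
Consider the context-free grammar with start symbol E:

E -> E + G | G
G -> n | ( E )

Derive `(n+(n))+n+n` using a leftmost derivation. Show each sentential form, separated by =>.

E => E+G => E+G+G => G+G+G => (E)+G+G => (E+G)+G+G => (G+G)+G+G => (n+G)+G+G => (n+(E))+G+G => (n+(G))+G+G => (n+(n))+G+G => (n+(n))+n+G => (n+(n))+n+n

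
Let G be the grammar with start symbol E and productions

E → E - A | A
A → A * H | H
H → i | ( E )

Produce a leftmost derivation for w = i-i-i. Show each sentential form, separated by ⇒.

E ⇒ E-A ⇒ E-A-A ⇒ A-A-A ⇒ H-A-A ⇒ i-A-A ⇒ i-H-A ⇒ i-i-A ⇒ i-i-H ⇒ i-i-i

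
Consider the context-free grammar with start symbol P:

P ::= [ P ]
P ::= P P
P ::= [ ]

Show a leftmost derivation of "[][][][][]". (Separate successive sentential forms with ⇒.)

P ⇒ PP   [P ::= P P]
PP ⇒ PPP   [P ::= P P]
PPP ⇒ PPPP   [P ::= P P]
PPPP ⇒ PPPPP   [P ::= P P]
PPPPP ⇒ []PPPP   [P ::= [ ]]
[]PPPP ⇒ [][]PPP   [P ::= [ ]]
[][]PPP ⇒ [][][]PP   [P ::= [ ]]
[][][]PP ⇒ [][][][]P   [P ::= [ ]]
[][][][]P ⇒ [][][][][]   [P ::= [ ]]

P ⇒ PP ⇒ PPP ⇒ PPPP ⇒ PPPPP ⇒ []PPPP ⇒ [][]PPP ⇒ [][][]PP ⇒ [][][][]P ⇒ [][][][][]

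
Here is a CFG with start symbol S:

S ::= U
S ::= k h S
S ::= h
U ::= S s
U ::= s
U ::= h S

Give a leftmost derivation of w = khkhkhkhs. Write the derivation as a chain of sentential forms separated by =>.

S => khS   [S ::= k h S]
khS => khkhS   [S ::= k h S]
khkhS => khkhkhS   [S ::= k h S]
khkhkhS => khkhkhkhS   [S ::= k h S]
khkhkhkhS => khkhkhkhU   [S ::= U]
khkhkhkhU => khkhkhkhs   [U ::= s]

S => khS => khkhS => khkhkhS => khkhkhkhS => khkhkhkhU => khkhkhkhs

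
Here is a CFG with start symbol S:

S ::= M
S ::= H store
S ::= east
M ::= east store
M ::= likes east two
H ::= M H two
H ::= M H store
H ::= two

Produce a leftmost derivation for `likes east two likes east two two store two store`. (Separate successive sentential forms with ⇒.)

S ⇒ H store ⇒ M H two store ⇒ likes east two H two store ⇒ likes east two M H store two store ⇒ likes east two likes east two H store two store ⇒ likes east two likes east two two store two store

S ⇒ H store   [S ::= H store]
H store ⇒ M H two store   [H ::= M H two]
M H two store ⇒ likes east two H two store   [M ::= likes east two]
likes east two H two store ⇒ likes east two M H store two store   [H ::= M H store]
likes east two M H store two store ⇒ likes east two likes east two H store two store   [M ::= likes east two]
likes east two likes east two H store two store ⇒ likes east two likes east two two store two store   [H ::= two]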